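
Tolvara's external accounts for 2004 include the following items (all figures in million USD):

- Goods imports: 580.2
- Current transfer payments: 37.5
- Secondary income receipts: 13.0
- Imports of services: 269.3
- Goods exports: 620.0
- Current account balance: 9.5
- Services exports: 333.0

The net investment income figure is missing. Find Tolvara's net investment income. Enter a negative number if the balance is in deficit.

-69.5

Current account = goods balance + services balance + net primary income + net secondary income
Sum of the known components = 79.0
Net investment income = CA - (known components) = 9.5 - 79.0 = -69.5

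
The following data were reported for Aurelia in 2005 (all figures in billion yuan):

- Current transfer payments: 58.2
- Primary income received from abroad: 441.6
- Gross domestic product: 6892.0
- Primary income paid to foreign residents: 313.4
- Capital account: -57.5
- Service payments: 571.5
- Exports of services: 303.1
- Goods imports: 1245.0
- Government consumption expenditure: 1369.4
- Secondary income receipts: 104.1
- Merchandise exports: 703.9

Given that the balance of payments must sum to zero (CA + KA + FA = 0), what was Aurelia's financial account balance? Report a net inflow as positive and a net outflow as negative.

692.9

Goods balance = 703.9 - 1245.0 = -541.1
Services balance = 303.1 - 571.5 = -268.4
Trade balance (goods + services) = -541.1 + (-268.4) = -809.5
Net primary income = 441.6 - 313.4 = 128.2
Net secondary income = 104.1 - 58.2 = 45.9
Current account = -809.5 + 128.2 + 45.9 = -635.4
Financial account = -(-635.4 + (-57.5)) = 692.9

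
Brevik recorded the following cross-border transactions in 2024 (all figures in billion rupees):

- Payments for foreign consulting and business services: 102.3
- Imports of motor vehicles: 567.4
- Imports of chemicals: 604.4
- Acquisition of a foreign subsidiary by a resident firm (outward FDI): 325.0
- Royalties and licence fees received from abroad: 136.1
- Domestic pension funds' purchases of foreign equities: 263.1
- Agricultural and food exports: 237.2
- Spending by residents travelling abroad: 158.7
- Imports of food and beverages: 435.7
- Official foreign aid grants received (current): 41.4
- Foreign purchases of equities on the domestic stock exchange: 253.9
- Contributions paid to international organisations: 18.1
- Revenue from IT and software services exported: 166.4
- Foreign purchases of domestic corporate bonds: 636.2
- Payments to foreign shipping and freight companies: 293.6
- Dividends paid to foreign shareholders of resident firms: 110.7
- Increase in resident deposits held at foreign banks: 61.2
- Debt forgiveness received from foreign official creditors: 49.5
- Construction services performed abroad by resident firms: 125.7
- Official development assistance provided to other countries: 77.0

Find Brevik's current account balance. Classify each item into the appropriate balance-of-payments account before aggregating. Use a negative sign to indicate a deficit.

-1661.1

Goods: 237.2 - 435.7 - 604.4 - 567.4 = -1370.3
Services: 125.7 - 102.3 + 166.4 - 293.6 + 136.1 - 158.7 = -126.4
Primary income: -110.7
Secondary income: -18.1 - 77.0 + 41.4 = -53.7
Current account = (-1370.3) + (-126.4) + (-110.7) + (-53.7) = -1661.1
(Excluded from the current account — financial account: acquisition of a foreign subsidiary by a resident firm (outward FDI) 325.0, domestic pension funds' purchases of foreign equities 263.1, foreign purchases of equities on the domestic stock exchange 253.9, foreign purchases of domestic corporate bonds 636.2, increase in resident deposits held at foreign banks 61.2; capital account: debt forgiveness received from foreign official creditors 49.5.)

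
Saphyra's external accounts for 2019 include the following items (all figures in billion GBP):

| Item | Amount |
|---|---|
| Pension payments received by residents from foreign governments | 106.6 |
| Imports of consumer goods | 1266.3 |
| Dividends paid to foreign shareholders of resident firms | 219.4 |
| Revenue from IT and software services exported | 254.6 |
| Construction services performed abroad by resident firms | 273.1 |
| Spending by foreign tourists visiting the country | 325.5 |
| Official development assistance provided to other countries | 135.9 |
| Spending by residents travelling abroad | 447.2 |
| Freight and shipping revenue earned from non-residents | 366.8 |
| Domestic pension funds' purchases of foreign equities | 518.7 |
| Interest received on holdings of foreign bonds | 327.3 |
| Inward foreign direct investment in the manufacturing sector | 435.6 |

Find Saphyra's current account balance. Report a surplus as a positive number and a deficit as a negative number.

Goods: -1266.3
Services: 325.5 + 366.8 + 273.1 - 447.2 + 254.6 = 772.8
Primary income: 327.3 - 219.4 = 107.9
Secondary income: 106.6 - 135.9 = -29.3
Current account = (-1266.3) + 772.8 + 107.9 + (-29.3) = -414.9
(Excluded from the current account — financial account: domestic pension funds' purchases of foreign equities 518.7, inward foreign direct investment in the manufacturing sector 435.6.)

-414.9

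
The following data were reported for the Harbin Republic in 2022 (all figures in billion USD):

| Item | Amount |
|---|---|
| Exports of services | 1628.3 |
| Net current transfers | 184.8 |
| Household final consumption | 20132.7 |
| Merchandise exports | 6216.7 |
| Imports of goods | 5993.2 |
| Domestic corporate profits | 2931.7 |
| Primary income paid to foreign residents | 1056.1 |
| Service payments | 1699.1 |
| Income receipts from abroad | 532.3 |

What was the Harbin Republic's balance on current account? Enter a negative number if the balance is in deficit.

-186.3

Goods balance = 6216.7 - 5993.2 = 223.5
Services balance = 1628.3 - 1699.1 = -70.8
Trade balance (goods + services) = 223.5 + (-70.8) = 152.7
Net primary income = 532.3 - 1056.1 = -523.8
Net secondary income = 184.8
Current account = 152.7 + (-523.8) + 184.8 = -186.3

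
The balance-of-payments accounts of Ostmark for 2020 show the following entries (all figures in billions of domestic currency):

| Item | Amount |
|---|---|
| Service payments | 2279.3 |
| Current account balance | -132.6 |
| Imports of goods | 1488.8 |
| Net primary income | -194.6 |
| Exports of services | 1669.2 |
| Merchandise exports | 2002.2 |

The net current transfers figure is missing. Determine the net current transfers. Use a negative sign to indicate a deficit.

158.7

Current account = goods balance + services balance + net primary income + net secondary income
Sum of the known components = -291.3
Net current transfers = CA - (known components) = -132.6 - (-291.3) = 158.7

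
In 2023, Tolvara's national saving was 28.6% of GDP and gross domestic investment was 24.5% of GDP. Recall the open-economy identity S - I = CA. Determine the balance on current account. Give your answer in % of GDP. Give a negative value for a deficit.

4.1

CA = S - I = 28.6 - 24.5 = 4.1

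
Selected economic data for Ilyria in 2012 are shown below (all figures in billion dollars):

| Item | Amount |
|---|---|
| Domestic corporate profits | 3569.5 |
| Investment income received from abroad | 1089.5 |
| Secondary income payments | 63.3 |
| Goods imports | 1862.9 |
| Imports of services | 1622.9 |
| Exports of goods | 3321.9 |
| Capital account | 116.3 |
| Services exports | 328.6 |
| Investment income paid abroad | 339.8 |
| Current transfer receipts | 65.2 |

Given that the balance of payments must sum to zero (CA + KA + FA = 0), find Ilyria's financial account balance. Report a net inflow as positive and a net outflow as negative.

-1032.6

Goods balance = 3321.9 - 1862.9 = 1459.0
Services balance = 328.6 - 1622.9 = -1294.3
Trade balance (goods + services) = 1459.0 + (-1294.3) = 164.7
Net primary income = 1089.5 - 339.8 = 749.7
Net secondary income = 65.2 - 63.3 = 1.9
Current account = 164.7 + 749.7 + 1.9 = 916.3
Financial account = -(916.3 + 116.3) = -1032.6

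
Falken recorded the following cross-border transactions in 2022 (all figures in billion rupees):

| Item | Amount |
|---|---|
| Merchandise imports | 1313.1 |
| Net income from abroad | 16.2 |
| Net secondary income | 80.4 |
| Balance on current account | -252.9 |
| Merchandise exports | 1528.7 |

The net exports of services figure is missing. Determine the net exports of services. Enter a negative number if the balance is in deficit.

Current account = goods balance + services balance + net primary income + net secondary income
Sum of the known components = 312.2
Net exports of services = CA - (known components) = -252.9 - 312.2 = -565.1

-565.1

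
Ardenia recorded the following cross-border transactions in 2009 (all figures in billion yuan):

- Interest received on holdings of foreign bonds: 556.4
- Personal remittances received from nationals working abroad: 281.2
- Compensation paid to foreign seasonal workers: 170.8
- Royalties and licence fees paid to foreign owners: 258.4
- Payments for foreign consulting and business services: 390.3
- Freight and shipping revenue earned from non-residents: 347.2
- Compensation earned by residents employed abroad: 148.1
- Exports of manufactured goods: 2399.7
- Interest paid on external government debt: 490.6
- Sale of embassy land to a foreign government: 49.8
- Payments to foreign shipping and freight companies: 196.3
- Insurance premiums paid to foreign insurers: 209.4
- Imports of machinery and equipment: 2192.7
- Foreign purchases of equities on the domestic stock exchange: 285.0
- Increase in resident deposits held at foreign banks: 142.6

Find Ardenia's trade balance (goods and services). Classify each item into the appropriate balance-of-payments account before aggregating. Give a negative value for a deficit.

Goods: 2399.7 - 2192.7 = 207.0
Services: -258.4 - 209.4 + 347.2 - 390.3 - 196.3 = -707.2
Trade balance = 207.0 + (-707.2) = -500.2
(Excluded from the trade balance — primary income: interest received on holdings of foreign bonds 556.4, compensation paid to foreign seasonal workers 170.8, compensation earned by residents employed abroad 148.1, interest paid on external government debt 490.6; secondary income: personal remittances received from nationals working abroad 281.2; capital account: sale of embassy land to a foreign government 49.8; financial account: foreign purchases of equities on the domestic stock exchange 285.0, increase in resident deposits held at foreign banks 142.6.)

-500.2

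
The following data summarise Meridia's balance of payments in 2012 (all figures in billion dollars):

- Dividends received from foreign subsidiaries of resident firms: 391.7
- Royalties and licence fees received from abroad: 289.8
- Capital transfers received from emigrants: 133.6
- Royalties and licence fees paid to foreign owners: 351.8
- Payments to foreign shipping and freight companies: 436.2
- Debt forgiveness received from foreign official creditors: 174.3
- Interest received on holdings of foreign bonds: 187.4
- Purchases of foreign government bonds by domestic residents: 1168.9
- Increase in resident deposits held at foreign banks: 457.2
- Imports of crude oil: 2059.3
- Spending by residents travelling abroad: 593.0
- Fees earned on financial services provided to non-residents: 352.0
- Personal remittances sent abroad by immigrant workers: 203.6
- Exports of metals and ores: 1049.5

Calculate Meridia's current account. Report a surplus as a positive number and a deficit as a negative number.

Goods: 1049.5 - 2059.3 = -1009.8
Services: 352.0 - 593.0 - 351.8 + 289.8 - 436.2 = -739.2
Primary income: 187.4 + 391.7 = 579.1
Secondary income: -203.6
Current account = (-1009.8) + (-739.2) + 579.1 + (-203.6) = -1373.5
(Excluded from the current account — capital account: capital transfers received from emigrants 133.6, debt forgiveness received from foreign official creditors 174.3; financial account: purchases of foreign government bonds by domestic residents 1168.9, increase in resident deposits held at foreign banks 457.2.)

-1373.5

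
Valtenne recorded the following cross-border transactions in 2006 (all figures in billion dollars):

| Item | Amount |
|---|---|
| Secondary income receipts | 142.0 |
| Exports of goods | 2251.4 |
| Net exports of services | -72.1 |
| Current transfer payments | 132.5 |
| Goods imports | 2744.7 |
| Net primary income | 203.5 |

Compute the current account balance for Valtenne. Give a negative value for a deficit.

-352.4

Goods balance = 2251.4 - 2744.7 = -493.3
Services balance = -72.1
Trade balance (goods + services) = -493.3 + (-72.1) = -565.4
Net primary income = 203.5
Net secondary income = 142.0 - 132.5 = 9.5
Current account = -565.4 + 203.5 + 9.5 = -352.4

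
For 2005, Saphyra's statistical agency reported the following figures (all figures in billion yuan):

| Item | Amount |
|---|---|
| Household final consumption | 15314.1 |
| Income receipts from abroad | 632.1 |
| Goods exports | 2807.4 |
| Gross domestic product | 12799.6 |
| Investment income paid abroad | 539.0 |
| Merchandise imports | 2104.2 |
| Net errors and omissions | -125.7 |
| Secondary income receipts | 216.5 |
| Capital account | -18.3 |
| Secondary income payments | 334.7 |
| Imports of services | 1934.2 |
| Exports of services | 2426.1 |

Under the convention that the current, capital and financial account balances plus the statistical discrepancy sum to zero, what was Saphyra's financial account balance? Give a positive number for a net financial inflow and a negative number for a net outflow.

-1026.0

Goods balance = 2807.4 - 2104.2 = 703.2
Services balance = 2426.1 - 1934.2 = 491.9
Trade balance (goods + services) = 703.2 + 491.9 = 1195.1
Net primary income = 632.1 - 539.0 = 93.1
Net secondary income = 216.5 - 334.7 = -118.2
Current account = 1195.1 + 93.1 + (-118.2) = 1170.0
Financial account = -(1170.0 + (-18.3) + (-125.7)) = -1026.0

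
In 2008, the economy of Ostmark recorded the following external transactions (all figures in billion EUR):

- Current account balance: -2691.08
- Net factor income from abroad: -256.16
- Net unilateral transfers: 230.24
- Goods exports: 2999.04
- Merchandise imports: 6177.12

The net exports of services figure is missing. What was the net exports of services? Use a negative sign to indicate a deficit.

512.92

Current account = goods balance + services balance + net primary income + net secondary income
Sum of the known components = -3204.00
Net exports of services = CA - (known components) = -2691.08 - (-3204.00) = 512.92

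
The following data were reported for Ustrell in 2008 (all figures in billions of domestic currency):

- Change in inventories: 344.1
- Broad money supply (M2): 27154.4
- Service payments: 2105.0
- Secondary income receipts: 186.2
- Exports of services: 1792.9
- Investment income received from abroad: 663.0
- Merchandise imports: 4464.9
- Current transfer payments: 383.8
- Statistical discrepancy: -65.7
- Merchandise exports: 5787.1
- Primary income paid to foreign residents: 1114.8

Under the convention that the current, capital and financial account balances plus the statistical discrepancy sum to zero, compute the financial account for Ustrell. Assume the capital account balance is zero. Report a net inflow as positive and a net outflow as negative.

Goods balance = 5787.1 - 4464.9 = 1322.2
Services balance = 1792.9 - 2105.0 = -312.1
Trade balance (goods + services) = 1322.2 + (-312.1) = 1010.1
Net primary income = 663.0 - 1114.8 = -451.8
Net secondary income = 186.2 - 383.8 = -197.6
Current account = 1010.1 + (-451.8) + (-197.6) = 360.7
Financial account = -(360.7 + (-65.7)) = -295.0

-295.0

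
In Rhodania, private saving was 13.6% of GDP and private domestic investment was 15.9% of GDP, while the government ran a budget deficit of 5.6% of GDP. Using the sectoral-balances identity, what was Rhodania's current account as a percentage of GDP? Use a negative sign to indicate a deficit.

By the sectoral-balances identity, CA = (S_private - I) + (T - G).
Private balance = 13.6 - 15.9 = -2.3
Government balance (T - G) = -5.6
CA = -2.3 + (-5.6) = -7.9

-7.9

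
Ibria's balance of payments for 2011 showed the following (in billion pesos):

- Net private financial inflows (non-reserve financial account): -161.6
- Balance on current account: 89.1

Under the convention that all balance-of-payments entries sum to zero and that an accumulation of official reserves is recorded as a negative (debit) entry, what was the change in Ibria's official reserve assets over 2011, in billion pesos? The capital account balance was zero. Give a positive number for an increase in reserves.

Official reserve transactions balance = -(89.1 + (-161.6)) = 72.5
An accumulation of reserves is recorded as a debit (negative entry), so the change in the stock of reserves is the negative of that balance.
Change in official reserves = -(72.5) = -72.5

-72.5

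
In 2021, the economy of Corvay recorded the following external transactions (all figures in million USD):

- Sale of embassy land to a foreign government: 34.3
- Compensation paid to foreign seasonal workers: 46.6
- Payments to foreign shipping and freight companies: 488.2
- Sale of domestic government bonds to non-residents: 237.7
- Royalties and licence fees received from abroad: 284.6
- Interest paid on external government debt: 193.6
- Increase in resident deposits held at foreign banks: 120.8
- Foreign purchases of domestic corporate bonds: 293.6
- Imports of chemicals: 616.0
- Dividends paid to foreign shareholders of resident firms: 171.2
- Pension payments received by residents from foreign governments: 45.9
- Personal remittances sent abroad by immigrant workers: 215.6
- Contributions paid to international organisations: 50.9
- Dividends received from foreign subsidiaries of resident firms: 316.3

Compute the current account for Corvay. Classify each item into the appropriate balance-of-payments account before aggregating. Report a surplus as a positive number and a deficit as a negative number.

-1135.3

Goods: -616.0
Services: -488.2 + 284.6 = -203.6
Primary income: -171.2 + 316.3 - 193.6 - 46.6 = -95.1
Secondary income: 45.9 - 215.6 - 50.9 = -220.6
Current account = (-616.0) + (-203.6) + (-95.1) + (-220.6) = -1135.3
(Excluded from the current account — capital account: sale of embassy land to a foreign government 34.3; financial account: sale of domestic government bonds to non-residents 237.7, increase in resident deposits held at foreign banks 120.8, foreign purchases of domestic corporate bonds 293.6.)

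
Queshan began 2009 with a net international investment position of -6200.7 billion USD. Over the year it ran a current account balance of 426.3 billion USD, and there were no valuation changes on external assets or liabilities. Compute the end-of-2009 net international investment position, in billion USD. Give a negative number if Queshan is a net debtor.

-5774.4

With no valuation effects, change in NIIP = current account = 426.3
End-of-year NIIP = -6200.7 + 426.3 = -5774.4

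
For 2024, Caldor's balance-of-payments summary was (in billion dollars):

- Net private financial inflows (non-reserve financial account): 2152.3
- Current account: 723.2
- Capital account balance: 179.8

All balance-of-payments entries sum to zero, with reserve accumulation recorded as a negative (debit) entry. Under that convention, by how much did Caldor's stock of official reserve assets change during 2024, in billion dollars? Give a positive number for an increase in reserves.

3055.3

Official reserve transactions balance = -(723.2 + 179.8 + 2152.3) = -3055.3
An accumulation of reserves is recorded as a debit (negative entry), so the change in the stock of reserves is the negative of that balance.
Change in official reserves = -(-3055.3) = 3055.3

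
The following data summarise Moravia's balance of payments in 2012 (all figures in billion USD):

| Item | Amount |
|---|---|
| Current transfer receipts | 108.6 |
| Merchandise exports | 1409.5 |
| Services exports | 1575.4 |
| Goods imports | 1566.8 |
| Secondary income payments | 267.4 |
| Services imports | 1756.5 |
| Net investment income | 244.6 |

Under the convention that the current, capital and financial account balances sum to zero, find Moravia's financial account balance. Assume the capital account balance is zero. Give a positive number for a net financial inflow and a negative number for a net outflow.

Goods balance = 1409.5 - 1566.8 = -157.3
Services balance = 1575.4 - 1756.5 = -181.1
Trade balance (goods + services) = -157.3 + (-181.1) = -338.4
Net primary income = 244.6
Net secondary income = 108.6 - 267.4 = -158.8
Current account = -338.4 + 244.6 + (-158.8) = -252.6
Financial account = -(-252.6) = 252.6

252.6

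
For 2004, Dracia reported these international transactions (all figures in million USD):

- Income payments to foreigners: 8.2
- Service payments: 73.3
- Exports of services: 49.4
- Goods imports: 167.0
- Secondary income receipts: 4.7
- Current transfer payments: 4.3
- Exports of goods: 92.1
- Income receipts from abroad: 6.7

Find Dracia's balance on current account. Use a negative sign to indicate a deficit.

-99.9

Goods balance = 92.1 - 167.0 = -74.9
Services balance = 49.4 - 73.3 = -23.9
Trade balance (goods + services) = -74.9 + (-23.9) = -98.8
Net primary income = 6.7 - 8.2 = -1.5
Net secondary income = 4.7 - 4.3 = 0.4
Current account = -98.8 + (-1.5) + 0.4 = -99.9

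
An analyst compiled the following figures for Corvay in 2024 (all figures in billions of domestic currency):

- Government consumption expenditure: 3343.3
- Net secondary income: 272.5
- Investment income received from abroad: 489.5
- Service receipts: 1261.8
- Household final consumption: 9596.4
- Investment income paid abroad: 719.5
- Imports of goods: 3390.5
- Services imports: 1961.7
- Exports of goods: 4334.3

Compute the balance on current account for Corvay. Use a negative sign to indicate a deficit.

286.4

Goods balance = 4334.3 - 3390.5 = 943.8
Services balance = 1261.8 - 1961.7 = -699.9
Trade balance (goods + services) = 943.8 + (-699.9) = 243.9
Net primary income = 489.5 - 719.5 = -230.0
Net secondary income = 272.5
Current account = 243.9 + (-230.0) + 272.5 = 286.4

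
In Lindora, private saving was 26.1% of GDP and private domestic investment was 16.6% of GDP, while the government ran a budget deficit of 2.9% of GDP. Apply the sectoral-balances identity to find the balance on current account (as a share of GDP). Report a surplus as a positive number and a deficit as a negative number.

6.6

By the sectoral-balances identity, CA = (S_private - I) + (T - G).
Private balance = 26.1 - 16.6 = 9.5
Government balance (T - G) = -2.9
CA = 9.5 + (-2.9) = 6.6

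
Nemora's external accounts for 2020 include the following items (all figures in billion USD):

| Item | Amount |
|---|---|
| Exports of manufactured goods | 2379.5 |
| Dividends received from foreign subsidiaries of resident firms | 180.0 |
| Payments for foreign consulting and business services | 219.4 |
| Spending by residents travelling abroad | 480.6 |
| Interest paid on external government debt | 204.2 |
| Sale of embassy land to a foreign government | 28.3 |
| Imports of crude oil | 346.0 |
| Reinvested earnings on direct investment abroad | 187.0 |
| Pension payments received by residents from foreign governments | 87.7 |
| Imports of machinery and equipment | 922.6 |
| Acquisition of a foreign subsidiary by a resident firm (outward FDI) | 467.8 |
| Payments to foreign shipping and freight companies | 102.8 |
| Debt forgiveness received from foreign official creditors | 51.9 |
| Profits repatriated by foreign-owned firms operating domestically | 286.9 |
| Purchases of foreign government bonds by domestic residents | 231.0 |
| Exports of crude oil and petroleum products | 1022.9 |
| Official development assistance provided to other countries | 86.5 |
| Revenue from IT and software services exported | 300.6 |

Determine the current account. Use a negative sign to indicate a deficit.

1508.7

Goods: -922.6 + 1022.9 + 2379.5 - 346.0 = 2133.8
Services: -219.4 - 480.6 + 300.6 - 102.8 = -502.2
Primary income: -286.9 + 180.0 + 187.0 - 204.2 = -124.1
Secondary income: 87.7 - 86.5 = 1.2
Current account = 2133.8 + (-502.2) + (-124.1) + 1.2 = 1508.7
(Excluded from the current account — capital account: sale of embassy land to a foreign government 28.3, debt forgiveness received from foreign official creditors 51.9; financial account: acquisition of a foreign subsidiary by a resident firm (outward FDI) 467.8, purchases of foreign government bonds by domestic residents 231.0.)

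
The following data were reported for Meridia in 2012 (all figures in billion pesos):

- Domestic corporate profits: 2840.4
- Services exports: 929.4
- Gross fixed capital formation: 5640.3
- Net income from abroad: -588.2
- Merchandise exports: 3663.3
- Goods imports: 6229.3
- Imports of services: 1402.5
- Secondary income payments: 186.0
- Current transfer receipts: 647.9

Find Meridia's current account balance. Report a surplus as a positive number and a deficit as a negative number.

Goods balance = 3663.3 - 6229.3 = -2566.0
Services balance = 929.4 - 1402.5 = -473.1
Trade balance (goods + services) = -2566.0 + (-473.1) = -3039.1
Net primary income = -588.2
Net secondary income = 647.9 - 186.0 = 461.9
Current account = -3039.1 + (-588.2) + 461.9 = -3165.4

-3165.4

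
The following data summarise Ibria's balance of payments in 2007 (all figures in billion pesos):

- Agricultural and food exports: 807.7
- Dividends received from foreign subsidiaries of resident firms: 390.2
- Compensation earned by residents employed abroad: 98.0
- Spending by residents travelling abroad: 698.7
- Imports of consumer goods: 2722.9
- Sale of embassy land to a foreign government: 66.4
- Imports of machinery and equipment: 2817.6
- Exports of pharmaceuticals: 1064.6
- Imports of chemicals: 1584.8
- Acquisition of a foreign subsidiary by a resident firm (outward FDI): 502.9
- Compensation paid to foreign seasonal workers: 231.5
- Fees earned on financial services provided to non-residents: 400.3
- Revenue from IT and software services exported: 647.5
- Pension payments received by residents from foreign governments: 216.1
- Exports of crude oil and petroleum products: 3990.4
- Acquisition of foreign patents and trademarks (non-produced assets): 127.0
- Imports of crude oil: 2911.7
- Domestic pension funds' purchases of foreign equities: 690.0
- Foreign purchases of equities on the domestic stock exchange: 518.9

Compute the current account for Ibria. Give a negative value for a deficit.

-3352.4

Goods: 3990.4 - 2722.9 + 1064.6 - 1584.8 - 2911.7 - 2817.6 + 807.7 = -4174.3
Services: -698.7 + 400.3 + 647.5 = 349.1
Primary income: 98.0 - 231.5 + 390.2 = 256.7
Secondary income: 216.1
Current account = (-4174.3) + 349.1 + 256.7 + 216.1 = -3352.4
(Excluded from the current account — capital account: sale of embassy land to a foreign government 66.4, acquisition of foreign patents and trademarks (non-produced assets) 127.0; financial account: acquisition of a foreign subsidiary by a resident firm (outward FDI) 502.9, domestic pension funds' purchases of foreign equities 690.0, foreign purchases of equities on the domestic stock exchange 518.9.)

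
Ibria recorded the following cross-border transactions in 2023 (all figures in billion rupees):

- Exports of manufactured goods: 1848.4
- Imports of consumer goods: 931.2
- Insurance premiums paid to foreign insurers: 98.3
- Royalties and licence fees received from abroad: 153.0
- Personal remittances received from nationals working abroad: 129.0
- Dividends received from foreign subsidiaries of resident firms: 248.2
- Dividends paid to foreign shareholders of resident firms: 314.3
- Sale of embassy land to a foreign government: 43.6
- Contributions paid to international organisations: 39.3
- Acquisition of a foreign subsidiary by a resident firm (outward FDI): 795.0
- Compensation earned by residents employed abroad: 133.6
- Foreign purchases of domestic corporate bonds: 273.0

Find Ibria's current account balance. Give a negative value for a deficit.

Goods: 1848.4 - 931.2 = 917.2
Services: -98.3 + 153.0 = 54.7
Primary income: -314.3 + 248.2 + 133.6 = 67.5
Secondary income: 129.0 - 39.3 = 89.7
Current account = 917.2 + 54.7 + 67.5 + 89.7 = 1129.1
(Excluded from the current account — capital account: sale of embassy land to a foreign government 43.6; financial account: acquisition of a foreign subsidiary by a resident firm (outward FDI) 795.0, foreign purchases of domestic corporate bonds 273.0.)

1129.1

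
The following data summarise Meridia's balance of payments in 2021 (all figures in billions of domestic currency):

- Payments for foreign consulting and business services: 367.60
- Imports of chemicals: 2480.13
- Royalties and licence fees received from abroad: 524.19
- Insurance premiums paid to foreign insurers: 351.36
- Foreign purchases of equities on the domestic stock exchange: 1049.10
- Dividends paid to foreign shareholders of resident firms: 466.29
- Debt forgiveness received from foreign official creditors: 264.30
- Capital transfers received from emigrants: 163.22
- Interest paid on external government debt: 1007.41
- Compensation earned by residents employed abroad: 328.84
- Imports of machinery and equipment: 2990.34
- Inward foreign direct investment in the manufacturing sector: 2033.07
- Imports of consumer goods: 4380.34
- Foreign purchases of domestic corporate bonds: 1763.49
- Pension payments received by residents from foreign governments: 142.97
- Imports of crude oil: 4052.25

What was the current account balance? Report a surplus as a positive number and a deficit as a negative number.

Goods: -2990.34 - 4380.34 - 4052.25 - 2480.13 = -13903.06
Services: 524.19 - 351.36 - 367.60 = -194.77
Primary income: -1007.41 - 466.29 + 328.84 = -1144.86
Secondary income: 142.97
Current account = (-13903.06) + (-194.77) + (-1144.86) + 142.97 = -15099.72
(Excluded from the current account — financial account: foreign purchases of equities on the domestic stock exchange 1049.10, inward foreign direct investment in the manufacturing sector 2033.07, foreign purchases of domestic corporate bonds 1763.49; capital account: debt forgiveness received from foreign official creditors 264.30, capital transfers received from emigrants 163.22.)

-15099.72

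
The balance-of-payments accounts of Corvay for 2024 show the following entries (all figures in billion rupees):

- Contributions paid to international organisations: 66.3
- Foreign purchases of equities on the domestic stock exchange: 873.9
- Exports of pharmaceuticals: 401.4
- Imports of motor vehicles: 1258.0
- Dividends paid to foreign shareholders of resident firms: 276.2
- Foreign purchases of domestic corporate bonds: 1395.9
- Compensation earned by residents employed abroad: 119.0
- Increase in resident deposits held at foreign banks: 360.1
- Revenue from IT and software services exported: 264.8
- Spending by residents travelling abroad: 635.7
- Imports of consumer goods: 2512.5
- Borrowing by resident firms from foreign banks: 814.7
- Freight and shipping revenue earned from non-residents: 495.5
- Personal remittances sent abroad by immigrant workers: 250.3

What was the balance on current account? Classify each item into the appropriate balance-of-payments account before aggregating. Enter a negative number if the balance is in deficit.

Goods: 401.4 - 1258.0 - 2512.5 = -3369.1
Services: 264.8 - 635.7 + 495.5 = 124.6
Primary income: -276.2 + 119.0 = -157.2
Secondary income: -66.3 - 250.3 = -316.6
Current account = (-3369.1) + 124.6 + (-157.2) + (-316.6) = -3718.3
(Excluded from the current account — financial account: foreign purchases of equities on the domestic stock exchange 873.9, foreign purchases of domestic corporate bonds 1395.9, increase in resident deposits held at foreign banks 360.1, borrowing by resident firms from foreign banks 814.7.)

-3718.3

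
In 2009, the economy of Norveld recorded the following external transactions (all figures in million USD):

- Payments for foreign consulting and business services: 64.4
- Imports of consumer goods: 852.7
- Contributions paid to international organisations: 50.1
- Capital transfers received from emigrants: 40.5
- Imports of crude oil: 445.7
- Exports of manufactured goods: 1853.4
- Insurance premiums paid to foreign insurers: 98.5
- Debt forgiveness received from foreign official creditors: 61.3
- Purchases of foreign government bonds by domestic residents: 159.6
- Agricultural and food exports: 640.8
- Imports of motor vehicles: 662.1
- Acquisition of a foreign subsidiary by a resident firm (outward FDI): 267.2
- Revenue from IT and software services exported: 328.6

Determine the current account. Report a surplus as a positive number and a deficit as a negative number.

Goods: -445.7 - 662.1 + 640.8 + 1853.4 - 852.7 = 533.7
Services: -98.5 - 64.4 + 328.6 = 165.7
Secondary income: -50.1
Current account = 533.7 + 165.7 + (-50.1) = 649.3
(Excluded from the current account — capital account: capital transfers received from emigrants 40.5, debt forgiveness received from foreign official creditors 61.3; financial account: purchases of foreign government bonds by domestic residents 159.6, acquisition of a foreign subsidiary by a resident firm (outward FDI) 267.2.)

649.3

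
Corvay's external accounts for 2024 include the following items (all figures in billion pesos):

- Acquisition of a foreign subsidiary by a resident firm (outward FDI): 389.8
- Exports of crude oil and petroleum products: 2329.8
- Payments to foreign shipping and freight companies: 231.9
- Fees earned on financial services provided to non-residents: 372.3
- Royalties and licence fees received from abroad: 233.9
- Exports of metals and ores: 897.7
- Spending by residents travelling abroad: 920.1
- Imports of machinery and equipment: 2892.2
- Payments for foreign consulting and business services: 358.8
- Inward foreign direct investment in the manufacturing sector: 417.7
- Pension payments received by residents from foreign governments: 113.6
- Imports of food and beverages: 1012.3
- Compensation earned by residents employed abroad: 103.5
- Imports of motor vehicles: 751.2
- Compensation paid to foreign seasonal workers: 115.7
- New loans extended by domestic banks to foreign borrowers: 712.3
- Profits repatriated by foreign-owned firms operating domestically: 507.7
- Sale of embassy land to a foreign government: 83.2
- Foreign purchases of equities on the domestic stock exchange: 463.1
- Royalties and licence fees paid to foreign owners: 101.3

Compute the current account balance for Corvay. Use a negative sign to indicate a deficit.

Goods: -751.2 + 897.7 + 2329.8 - 2892.2 - 1012.3 = -1428.2
Services: -358.8 + 372.3 - 231.9 + 233.9 - 920.1 - 101.3 = -1005.9
Primary income: -115.7 + 103.5 - 507.7 = -519.9
Secondary income: 113.6
Current account = (-1428.2) + (-1005.9) + (-519.9) + 113.6 = -2840.4
(Excluded from the current account — financial account: acquisition of a foreign subsidiary by a resident firm (outward FDI) 389.8, inward foreign direct investment in the manufacturing sector 417.7, new loans extended by domestic banks to foreign borrowers 712.3, foreign purchases of equities on the domestic stock exchange 463.1; capital account: sale of embassy land to a foreign government 83.2.)

-2840.4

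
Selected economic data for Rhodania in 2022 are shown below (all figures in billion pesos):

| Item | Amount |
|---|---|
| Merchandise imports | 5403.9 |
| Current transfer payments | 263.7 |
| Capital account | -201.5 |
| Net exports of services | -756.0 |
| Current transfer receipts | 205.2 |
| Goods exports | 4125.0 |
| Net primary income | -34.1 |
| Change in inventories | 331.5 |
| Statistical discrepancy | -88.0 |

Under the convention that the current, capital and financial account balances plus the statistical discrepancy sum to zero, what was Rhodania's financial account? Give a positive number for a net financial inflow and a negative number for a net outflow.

2417.0

Goods balance = 4125.0 - 5403.9 = -1278.9
Services balance = -756.0
Trade balance (goods + services) = -1278.9 + (-756.0) = -2034.9
Net primary income = -34.1
Net secondary income = 205.2 - 263.7 = -58.5
Current account = -2034.9 + (-34.1) + (-58.5) = -2127.5
Financial account = -(-2127.5 + (-201.5) + (-88.0)) = 2417.0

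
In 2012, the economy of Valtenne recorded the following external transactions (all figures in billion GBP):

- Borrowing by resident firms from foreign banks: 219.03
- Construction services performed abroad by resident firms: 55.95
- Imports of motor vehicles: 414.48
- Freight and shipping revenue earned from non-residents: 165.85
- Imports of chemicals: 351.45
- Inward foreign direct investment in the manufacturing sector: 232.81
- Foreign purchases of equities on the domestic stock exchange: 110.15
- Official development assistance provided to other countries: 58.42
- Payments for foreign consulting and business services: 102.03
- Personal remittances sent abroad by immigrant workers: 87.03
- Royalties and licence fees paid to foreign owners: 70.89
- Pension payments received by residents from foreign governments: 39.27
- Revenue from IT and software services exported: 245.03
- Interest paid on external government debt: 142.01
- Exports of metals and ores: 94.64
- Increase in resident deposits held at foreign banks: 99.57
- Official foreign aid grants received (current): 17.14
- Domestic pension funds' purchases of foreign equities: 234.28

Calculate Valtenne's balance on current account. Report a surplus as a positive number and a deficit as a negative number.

-608.43

Goods: -351.45 - 414.48 + 94.64 = -671.29
Services: -70.89 - 102.03 + 245.03 + 165.85 + 55.95 = 293.91
Primary income: -142.01
Secondary income: 39.27 - 58.42 - 87.03 + 17.14 = -89.04
Current account = (-671.29) + 293.91 + (-142.01) + (-89.04) = -608.43
(Excluded from the current account — financial account: borrowing by resident firms from foreign banks 219.03, inward foreign direct investment in the manufacturing sector 232.81, foreign purchases of equities on the domestic stock exchange 110.15, increase in resident deposits held at foreign banks 99.57, domestic pension funds' purchases of foreign equities 234.28.)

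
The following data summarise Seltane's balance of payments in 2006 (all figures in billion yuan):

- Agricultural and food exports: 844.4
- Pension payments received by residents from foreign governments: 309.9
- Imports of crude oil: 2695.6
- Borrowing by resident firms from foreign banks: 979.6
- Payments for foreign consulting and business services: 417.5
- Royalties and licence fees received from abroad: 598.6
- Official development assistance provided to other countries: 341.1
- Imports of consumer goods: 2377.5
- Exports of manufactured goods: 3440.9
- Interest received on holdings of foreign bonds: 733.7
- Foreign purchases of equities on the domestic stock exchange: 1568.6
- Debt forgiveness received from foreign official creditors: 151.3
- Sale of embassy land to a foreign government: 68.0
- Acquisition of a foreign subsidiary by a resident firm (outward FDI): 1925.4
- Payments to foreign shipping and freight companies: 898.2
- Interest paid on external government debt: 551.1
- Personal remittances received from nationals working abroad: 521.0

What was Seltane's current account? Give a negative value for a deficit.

Goods: -2377.5 + 3440.9 + 844.4 - 2695.6 = -787.8
Services: -898.2 - 417.5 + 598.6 = -717.1
Primary income: 733.7 - 551.1 = 182.6
Secondary income: 521.0 + 309.9 - 341.1 = 489.8
Current account = (-787.8) + (-717.1) + 182.6 + 489.8 = -832.5
(Excluded from the current account — financial account: borrowing by resident firms from foreign banks 979.6, foreign purchases of equities on the domestic stock exchange 1568.6, acquisition of a foreign subsidiary by a resident firm (outward FDI) 1925.4; capital account: debt forgiveness received from foreign official creditors 151.3, sale of embassy land to a foreign government 68.0.)

-832.5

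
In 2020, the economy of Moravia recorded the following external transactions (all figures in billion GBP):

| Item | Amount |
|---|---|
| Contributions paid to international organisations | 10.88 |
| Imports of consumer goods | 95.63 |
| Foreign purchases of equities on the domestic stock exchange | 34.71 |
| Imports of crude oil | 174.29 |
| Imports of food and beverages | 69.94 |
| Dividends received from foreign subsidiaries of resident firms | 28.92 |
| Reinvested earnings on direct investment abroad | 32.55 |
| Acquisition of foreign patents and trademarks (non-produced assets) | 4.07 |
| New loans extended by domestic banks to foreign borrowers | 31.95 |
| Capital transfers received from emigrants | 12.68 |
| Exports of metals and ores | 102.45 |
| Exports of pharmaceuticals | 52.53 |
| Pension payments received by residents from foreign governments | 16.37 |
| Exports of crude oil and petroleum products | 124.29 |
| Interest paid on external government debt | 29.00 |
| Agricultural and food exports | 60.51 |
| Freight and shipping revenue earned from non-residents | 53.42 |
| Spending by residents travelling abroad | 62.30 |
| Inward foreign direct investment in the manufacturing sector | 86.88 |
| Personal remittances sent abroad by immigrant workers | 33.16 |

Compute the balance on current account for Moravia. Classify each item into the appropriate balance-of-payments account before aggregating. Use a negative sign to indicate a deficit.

Goods: -174.29 + 60.51 + 52.53 + 102.45 - 69.94 - 95.63 + 124.29 = -0.08
Services: -62.30 + 53.42 = -8.88
Primary income: 28.92 + 32.55 - 29.00 = 32.47
Secondary income: 16.37 - 10.88 - 33.16 = -27.67
Current account = (-0.08) + (-8.88) + 32.47 + (-27.67) = -4.16
(Excluded from the current account — financial account: foreign purchases of equities on the domestic stock exchange 34.71, new loans extended by domestic banks to foreign borrowers 31.95, inward foreign direct investment in the manufacturing sector 86.88; capital account: acquisition of foreign patents and trademarks (non-produced assets) 4.07, capital transfers received from emigrants 12.68.)

-4.16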